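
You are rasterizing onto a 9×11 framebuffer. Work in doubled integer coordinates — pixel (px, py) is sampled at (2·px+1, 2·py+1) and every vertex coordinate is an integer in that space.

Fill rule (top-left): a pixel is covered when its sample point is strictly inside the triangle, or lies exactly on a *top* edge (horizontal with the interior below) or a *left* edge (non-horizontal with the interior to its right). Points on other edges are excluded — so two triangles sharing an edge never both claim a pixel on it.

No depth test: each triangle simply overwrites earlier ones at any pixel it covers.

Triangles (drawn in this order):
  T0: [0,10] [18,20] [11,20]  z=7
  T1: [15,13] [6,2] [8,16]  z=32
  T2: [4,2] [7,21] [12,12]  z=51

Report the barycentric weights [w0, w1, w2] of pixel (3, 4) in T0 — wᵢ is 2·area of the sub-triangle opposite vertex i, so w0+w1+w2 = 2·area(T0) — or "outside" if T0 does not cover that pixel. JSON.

T0:
  2·area = 70
  edge (0, 10)→(18, 20): d=(18,10) right/bottom  bias=-1
  edge (18, 20)→(11, 20): d=(-7,0) right/bottom  bias=-1
  edge (11, 20)→(0, 10): d=(-11,-10) top-left  bias=+0
    (2,6)@(5, 13): e=[4,49,17] → X
    (3,6)@(7, 13): e=[-16,49,37] → .
    (2,7)@(5, 15): e=[40,35,-5] → .
    (3,7)@(7, 15): e=[20,35,15] → X
    (4,7)@(9, 15): e=[0,35,35] → .  [on edge]
    (3,8)@(7, 17): e=[56,21,-7] → .
    (4,8)@(9, 17): e=[36,21,13] → X
    (5,8)@(11, 17): e=[16,21,33] → X
    (6,8)@(13, 17): e=[-4,21,53] → .
    (4,9)@(9, 19): e=[72,7,-9] → .
    (5,9)@(11, 19): e=[52,7,11] → X
    (6,9)@(13, 19): e=[32,7,31] → X
  covered (7 px):
    . . . . . . . . .
    . . . . . . . . .
    . . . . . . . . .
    . . . . . . . . .
    . . . . . . . . .
    . . . . . . . . .
    . . X . . . . . .
    . . . X . . . . .
    . . . . X X . . .
    . . . . . X X X .
    . . . . . . . . .
T1:
  2·area = 104  (B↔C swapped to make it positive)
  edge (15, 13)→(8, 16): d=(-7,3) right/bottom  bias=-1
  edge (8, 16)→(6, 2): d=(-2,-14) top-left  bias=+0
  edge (6, 2)→(15, 13): d=(9,11) right/bottom  bias=-1
    (3,2)@(7, 5): e=[80,8,16] → X
    (4,2)@(9, 5): e=[74,36,-6] → .
    (3,3)@(7, 7): e=[66,4,34] → X
    (4,3)@(9, 7): e=[60,32,12] → X
    (5,3)@(11, 7): e=[54,60,-10] → .
    (3,4)@(7, 9): e=[52,0,52] → X  [on edge]
    (5,4)@(11, 9): e=[40,56,8] → X
    (6,4)@(13, 9): e=[34,84,-14] → .
    (3,5)@(7, 11): e=[38,-4,70] → .
    (4,5)@(9, 11): e=[32,24,48] → X
    (6,5)@(13, 11): e=[20,80,4] → X
    (7,5)@(15, 11): e=[14,108,-18] → .
    (7,6)@(15, 13): e=[0,104,0] → .  [on edge]
    (0,9)@(1, 19): e=[0,-104,208] → .  [on edge]
  covered (13 px):
    . . . . . . . . .
    . . . . . . . . .
    . . . X . . . . .
    . . . X X . . . .
    . . . X X X . . .
    . . . . X X X . .
    . . . . X X X . .
    . . . . X . . . .
    . . . . . . . . .
    . . . . . . . . .
    . . . . . . . . .
T2:
  2·area = 122  (B↔C swapped to make it positive)
  edge (4, 2)→(12, 12): d=(8,10) right/bottom  bias=-1
  edge (12, 12)→(7, 21): d=(-5,9) right/bottom  bias=-1
  edge (7, 21)→(4, 2): d=(-3,-19) top-left  bias=+0
    (8,1)@(17, 3): e=[-122,0,244] → .  [on edge]
    (2,2)@(5, 5): e=[14,98,10] → X
    (3,2)@(7, 5): e=[-6,80,48] → .
    (2,3)@(5, 7): e=[30,88,4] → X
    (3,3)@(7, 7): e=[10,70,42] → X
    (4,3)@(9, 7): e=[-10,52,80] → .
    (2,4)@(5, 9): e=[46,78,-2] → .
    (3,4)@(7, 9): e=[26,60,36] → X
    (4,4)@(9, 9): e=[6,42,74] → X
    (5,4)@(11, 9): e=[-14,24,112] → .
    (3,5)@(7, 11): e=[42,50,30] → X
    (5,5)@(11, 11): e=[2,14,106] → X
    (3,10)@(7, 21): e=[122,0,0] → .  [on edge]
  covered (16 px):
    . . . . . . . . .
    . . . . . . . . .
    . . X . . . . . .
    . . X X . . . . .
    . . . X X . . . .
    . . . X X X . . .
    . . . X X X . . .
    . . . X X . . . .
    . . . X X . . . .
    . . . X . . . . .
    . . . . . . . . .

Result: "outside"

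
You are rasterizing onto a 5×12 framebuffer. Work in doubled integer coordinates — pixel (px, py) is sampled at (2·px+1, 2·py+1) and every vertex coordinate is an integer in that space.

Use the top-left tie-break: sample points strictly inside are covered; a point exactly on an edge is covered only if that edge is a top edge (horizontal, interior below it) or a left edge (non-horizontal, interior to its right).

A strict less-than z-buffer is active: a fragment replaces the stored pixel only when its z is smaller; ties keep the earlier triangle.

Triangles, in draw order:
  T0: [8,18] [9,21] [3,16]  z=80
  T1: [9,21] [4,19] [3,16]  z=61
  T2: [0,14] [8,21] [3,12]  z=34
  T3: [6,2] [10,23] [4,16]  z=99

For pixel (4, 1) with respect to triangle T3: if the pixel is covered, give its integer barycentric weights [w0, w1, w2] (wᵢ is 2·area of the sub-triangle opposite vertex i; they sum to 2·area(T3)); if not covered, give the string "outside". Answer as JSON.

T0:
  2·area = 13
  edge (8, 18)→(9, 21): d=(1,3) right/bottom  bias=-1
  edge (9, 21)→(3, 16): d=(-6,-5) top-left  bias=+0
  edge (3, 16)→(8, 18): d=(5,2) right/bottom  bias=-1
    (1,1)@(3, 3): e=[0,78,-65] → .  [on edge]
    (2,4)@(5, 9): e=[0,52,-39] → .  [on edge]
    (3,7)@(7, 15): e=[0,26,-13] → .  [on edge]
    (2,8)@(5, 17): e=[8,4,1] → X
    (3,8)@(7, 17): e=[2,14,-3] → .
    (2,9)@(5, 19): e=[10,-8,11] → .
    (3,9)@(7, 19): e=[4,2,7] → X
    (4,9)@(9, 19): e=[-2,12,3] → .
    (3,10)@(7, 21): e=[6,-10,17] → .
    (4,10)@(9, 21): e=[0,0,13] → .  [on edge]
  covered (2 px):
    . . . . .
    . . . . .
    . . . . .
    . . . . .
    . . . . .
    . . . . .
    . . . . .
    . . . . .
    . . X . .
    . . . X .
    . . . . .
    . . . . .
T1:
  2·area = 13
  edge (9, 21)→(4, 19): d=(-5,-2) top-left  bias=+0
  edge (4, 19)→(3, 16): d=(-1,-3) top-left  bias=+0
  edge (3, 16)→(9, 21): d=(6,5) right/bottom  bias=-1
    (2,9)@(5, 19): e=[2,3,8] → X
    (3,9)@(7, 19): e=[6,9,-2] → .
    (2,10)@(5, 21): e=[-8,1,20] → .
    (4,10)@(9, 21): e=[0,13,0] → .  [on edge]
  covered (1 px):
    . . . . .
    . . . . .
    . . . . .
    . . . . .
    . . . . .
    . . . . .
    . . . . .
    . . . . .
    . . . . .
    . . X . .
    . . . . .
    . . . . .
T2:
  2·area = 37  (B↔C swapped to make it positive)
  edge (0, 14)→(3, 12): d=(3,-2) top-left  bias=+0
  edge (3, 12)→(8, 21): d=(5,9) right/bottom  bias=-1
  edge (8, 21)→(0, 14): d=(-8,-7) top-left  bias=+0
    (1,6)@(3, 13): e=[3,5,29] → X
    (2,6)@(5, 13): e=[7,-13,43] → .
    (1,7)@(3, 15): e=[9,15,13] → X
    (2,7)@(5, 15): e=[13,-3,27] → .
    (1,8)@(3, 17): e=[15,25,-3] → .
    (2,8)@(5, 17): e=[19,7,11] → X
    (3,8)@(7, 17): e=[23,-11,25] → .
    (2,9)@(5, 19): e=[25,17,-5] → .
  covered (3 px):
    . . . . .
    . . . . .
    . . . . .
    . . . . .
    . . . . .
    . . . . .
    . X . . .
    . X . . .
    . . X . .
    . . . . .
    . . . . .
    . . . . .
T3:
  2·area = 98
  edge (6, 2)→(10, 23): d=(4,21) right/bottom  bias=-1
  edge (10, 23)→(4, 16): d=(-6,-7) top-left  bias=+0
  edge (4, 16)→(6, 2): d=(2,-14) top-left  bias=+0
    (2,4)@(5, 9): e=[49,49,0] → X  [on edge]
    (3,4)@(7, 9): e=[7,63,28] → X
    (4,4)@(9, 9): e=[-35,77,56] → .
    (2,5)@(5, 11): e=[57,37,4] → X
    (4,5)@(9, 11): e=[-27,65,60] → .
    (2,6)@(5, 13): e=[65,25,8] → X
    (4,6)@(9, 13): e=[-19,53,64] → .
    (2,7)@(5, 15): e=[73,13,12] → X
    (4,7)@(9, 15): e=[-11,41,68] → .
    (2,8)@(5, 17): e=[81,1,16] → X
    (4,8)@(9, 17): e=[-3,29,72] → .
    (2,9)@(5, 19): e=[89,-11,20] → .
    (1,11)@(3, 23): e=[147,-49,0] → .  [on edge]
  covered (13 px):
    . . . . .
    . . . . .
    . . . . .
    . . . . .
    . . X X .
    . . X X .
    . . X X .
    . . X X .
    . . X X .
    . . . X X
    . . . . X
    . . . . .

Answer: "outside"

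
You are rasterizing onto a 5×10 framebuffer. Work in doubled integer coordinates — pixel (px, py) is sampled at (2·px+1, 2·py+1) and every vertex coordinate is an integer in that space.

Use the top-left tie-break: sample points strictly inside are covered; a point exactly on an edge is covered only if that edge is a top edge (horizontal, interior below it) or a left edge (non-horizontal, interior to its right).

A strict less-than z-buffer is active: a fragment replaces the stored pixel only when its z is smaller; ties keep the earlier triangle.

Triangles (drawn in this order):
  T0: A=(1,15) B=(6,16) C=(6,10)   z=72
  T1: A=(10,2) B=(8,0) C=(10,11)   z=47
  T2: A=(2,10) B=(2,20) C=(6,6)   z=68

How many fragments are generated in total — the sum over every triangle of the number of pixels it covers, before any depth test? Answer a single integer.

T0:
  2·area = 30  (B↔C swapped to make it positive)
  edge (1, 15)→(6, 10): d=(5,-5) top-left  bias=+0
  edge (6, 10)→(6, 16): d=(0,6) right/bottom  bias=-1
  edge (6, 16)→(1, 15): d=(-5,-1) top-left  bias=+0
    (4,3)@(9, 7): e=[0,-18,48] → .  [on edge]
    (3,4)@(7, 9): e=[0,-6,36] → .  [on edge]
    (2,5)@(5, 11): e=[0,6,24] → X  [on edge]
    (3,5)@(7, 11): e=[10,-6,26] → .
    (1,6)@(3, 13): e=[0,18,12] → X  [on edge]
    (3,6)@(7, 13): e=[20,-6,16] → .
    (0,7)@(1, 15): e=[0,30,0] → X  [on edge]
    (3,7)@(7, 15): e=[30,-6,6] → .
    (0,8)@(1, 17): e=[10,30,-10] → .
    (1,8)@(3, 17): e=[20,18,-8] → .
    (2,8)@(5, 17): e=[30,6,-6] → .
  covered (6 px):
    . . . . .
    . . . . .
    . . . . .
    . . . . .
    . . . . .
    . . X . .
    . X X . .
    X X X . .
    . . . . .
    . . . . .
T1:
  2·area = 18  (B↔C swapped to make it positive)
  edge (10, 2)→(10, 11): d=(0,9) right/bottom  bias=-1
  edge (10, 11)→(8, 0): d=(-2,-11) top-left  bias=+0
  edge (8, 0)→(10, 2): d=(2,2) right/bottom  bias=-1
    (4,0)@(9, 1): e=[9,9,0] → .  [on edge]
    (4,1)@(9, 3): e=[9,5,4] → X
    (4,2)@(9, 5): e=[9,1,8] → X
    (4,3)@(9, 7): e=[9,-3,12] → .
  covered (2 px):
    . . . . .
    . . . . X
    . . . . X
    . . . . .
    . . . . .
    . . . . .
    . . . . .
    . . . . .
    . . . . .
    . . . . .
T2:
  2·area = 40  (B↔C swapped to make it positive)
  edge (2, 10)→(6, 6): d=(4,-4) top-left  bias=+0
  edge (6, 6)→(2, 20): d=(-4,14) right/bottom  bias=-1
  edge (2, 20)→(2, 10): d=(0,-10) top-left  bias=+0
    (4,1)@(9, 3): e=[0,-30,70] → .  [on edge]
    (3,2)@(7, 5): e=[0,-10,50] → .  [on edge]
    (2,3)@(5, 7): e=[0,10,30] → X  [on edge]
    (3,3)@(7, 7): e=[8,-18,50] → .
    (1,4)@(3, 9): e=[0,30,10] → X  [on edge]
    (3,4)@(7, 9): e=[16,-26,50] → .
    (0,5)@(1, 11): e=[0,50,-10] → .  [on edge]
    (1,5)@(3, 11): e=[8,22,10] → X
    (2,5)@(5, 11): e=[16,-6,30] → .
    (1,6)@(3, 13): e=[16,14,10] → X
    (2,6)@(5, 13): e=[24,-14,30] → .
    (1,7)@(3, 15): e=[24,6,10] → X
  covered (6 px):
    . . . . .
    . . . . .
    . . . . .
    . . X . .
    . X X . .
    . X . . .
    . X . . .
    . X . . .
    . . . . .
    . . . . .

Final: 14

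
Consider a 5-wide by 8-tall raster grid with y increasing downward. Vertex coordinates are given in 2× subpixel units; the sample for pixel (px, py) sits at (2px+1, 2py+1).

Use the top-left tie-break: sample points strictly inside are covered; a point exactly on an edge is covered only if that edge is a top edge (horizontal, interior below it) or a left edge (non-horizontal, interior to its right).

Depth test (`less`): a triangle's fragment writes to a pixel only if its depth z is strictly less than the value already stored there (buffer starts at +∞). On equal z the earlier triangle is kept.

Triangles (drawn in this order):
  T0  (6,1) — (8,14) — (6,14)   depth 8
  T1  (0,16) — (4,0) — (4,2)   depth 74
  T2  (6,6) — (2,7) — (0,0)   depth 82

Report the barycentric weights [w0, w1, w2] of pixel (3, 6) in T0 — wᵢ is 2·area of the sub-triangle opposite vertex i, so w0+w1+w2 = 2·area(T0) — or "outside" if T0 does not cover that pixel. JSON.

T0:
  2·area = 26
  edge (6, 1)→(8, 14): d=(2,13) right/bottom  bias=-1
  edge (8, 14)→(6, 14): d=(-2,0) right/bottom  bias=-1
  edge (6, 14)→(6, 1): d=(0,-13) top-left  bias=+0
    (3,4)@(7, 9): e=[3,10,13] → #
    (4,4)@(9, 9): e=[-23,10,39] → ·
    (3,5)@(7, 11): e=[7,6,13] → #
    (4,5)@(9, 11): e=[-19,6,39] → ·
    (3,6)@(7, 13): e=[11,2,13] → #
    (4,6)@(9, 13): e=[-15,2,39] → ·
    (3,7)@(7, 15): e=[15,-2,13] → ·
  covered (3 px):
    · · · · ·
    · · · · ·
    · · · · ·
    · · · · ·
    · · · # ·
    · · · # ·
    · · · # ·
    · · · · ·
T1:
  2·area = 8
  edge (0, 16)→(4, 0): d=(4,-16) top-left  bias=+0
  edge (4, 0)→(4, 2): d=(0,2) right/bottom  bias=-1
  edge (4, 2)→(0, 16): d=(-4,14) right/bottom  bias=-1
    (1,2)@(3, 5): e=[4,2,2] → #
    (2,2)@(5, 5): e=[36,-2,-26] → ·
    (1,3)@(3, 7): e=[12,2,-6] → ·
  covered (1 px):
    · · · · ·
    · · · · ·
    · # · · ·
    · · · · ·
    · · · · ·
    · · · · ·
    · · · · ·
    · · · · ·
T2:
  2·area = 30
  edge (6, 6)→(2, 7): d=(-4,1) right/bottom  bias=-1
  edge (2, 7)→(0, 0): d=(-2,-7) top-left  bias=+0
  edge (0, 0)→(6, 6): d=(6,6) right/bottom  bias=-1
    (0,0)@(1, 1): e=[25,5,0] → ·  [on edge]
    (0,1)@(1, 3): e=[17,1,12] → #
    (1,1)@(3, 3): e=[15,15,0] → ·  [on edge]
    (0,2)@(1, 5): e=[9,-3,24] → ·
    (1,2)@(3, 5): e=[7,11,12] → #
    (2,2)@(5, 5): e=[5,25,0] → ·  [on edge]
    (1,3)@(3, 7): e=[-1,7,24] → ·
    (3,3)@(7, 7): e=[-5,35,0] → ·  [on edge]
    (4,4)@(9, 9): e=[-15,45,0] → ·  [on edge]
  covered (2 px):
    · · · · ·
    # · · · ·
    · # · · ·
    · · · · ·
    · · · · ·
    · · · · ·
    · · · · ·
    · · · · ·

Result: [2,13,11]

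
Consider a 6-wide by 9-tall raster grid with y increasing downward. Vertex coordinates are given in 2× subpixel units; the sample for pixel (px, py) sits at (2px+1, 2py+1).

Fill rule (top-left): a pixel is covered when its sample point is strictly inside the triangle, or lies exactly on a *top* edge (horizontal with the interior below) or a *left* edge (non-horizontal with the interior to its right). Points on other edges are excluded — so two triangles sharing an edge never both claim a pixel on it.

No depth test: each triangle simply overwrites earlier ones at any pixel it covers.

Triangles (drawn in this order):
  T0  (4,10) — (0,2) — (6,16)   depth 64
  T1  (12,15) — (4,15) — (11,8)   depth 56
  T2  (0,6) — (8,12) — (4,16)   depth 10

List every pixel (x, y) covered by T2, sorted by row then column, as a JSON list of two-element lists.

T0:
  2·area = 8  (B↔C swapped to make it positive)
  edge (4, 10)→(6, 16): d=(2,6) right/bottom  bias=-1
  edge (6, 16)→(0, 2): d=(-6,-14) top-left  bias=+0
  edge (0, 2)→(4, 10): d=(4,8) right/bottom  bias=-1
    (0,0)@(1, 1): e=[0,20,-12] → .  [on edge]
    (1,3)@(3, 7): e=[0,12,-4] → .  [on edge]
    (1,4)@(3, 9): e=[4,0,4] → X  [on edge]
    (2,4)@(5, 9): e=[-8,28,-12] → .
    (1,5)@(3, 11): e=[8,-12,12] → .
    (2,6)@(5, 13): e=[0,4,4] → .  [on edge]
  covered (1 px):
    . . . . . .
    . . . . . .
    . . . . . .
    . . . . . .
    . X . . . .
    . . . . . .
    . . . . . .
    . . . . . .
    . . . . . .
T1:
  2·area = 56
  edge (12, 15)→(4, 15): d=(-8,0) right/bottom  bias=-1
  edge (4, 15)→(11, 8): d=(7,-7) top-left  bias=+0
  edge (11, 8)→(12, 15): d=(1,7) right/bottom  bias=-1
    (5,4)@(11, 9): e=[48,7,1] → X
    (4,5)@(9, 11): e=[32,7,17] → X
    (3,6)@(7, 13): e=[16,7,33] → X
    (0,7)@(1, 15): e=[0,-21,77] → .  [on edge]
    (1,7)@(3, 15): e=[0,-7,63] → .  [on edge]
    (2,7)@(5, 15): e=[0,7,49] → .  [on edge]
    (3,7)@(7, 15): e=[0,21,35] → .  [on edge]
    (4,7)@(9, 15): e=[0,35,21] → .  [on edge]
    (5,7)@(11, 15): e=[0,49,7] → .  [on edge]
  covered (6 px):
    . . . . . .
    . . . . . .
    . . . . . .
    . . . . . .
    . . . . . X
    . . . . X X
    . . . X X X
    . . . . . .
    . . . . . .
T2:
  2·area = 56
  edge (0, 6)→(8, 12): d=(8,6) right/bottom  bias=-1
  edge (8, 12)→(4, 16): d=(-4,4) right/bottom  bias=-1
  edge (4, 16)→(0, 6): d=(-4,-10) top-left  bias=+0
    (0,3)@(1, 7): e=[2,48,6] → X
    (1,3)@(3, 7): e=[-10,40,26] → .
    (0,4)@(1, 9): e=[18,40,-2] → .
    (1,4)@(3, 9): e=[6,32,18] → X
    (2,4)@(5, 9): e=[-6,24,38] → .
    (5,4)@(11, 9): e=[-42,0,98] → .  [on edge]
    (1,5)@(3, 11): e=[22,24,10] → X
    (2,5)@(5, 11): e=[10,16,30] → X
    (3,5)@(7, 11): e=[-2,8,50] → .
    (4,5)@(9, 11): e=[-14,0,70] → .  [on edge]
    (1,6)@(3, 13): e=[38,16,2] → X
    (3,6)@(7, 13): e=[14,0,42] → .  [on edge]
    (2,7)@(5, 15): e=[42,0,14] → .  [on edge]
    (1,8)@(3, 17): e=[70,0,-14] → .  [on edge]
  covered (6 px):
    . . . . . .
    . . . . . .
    . . . . . .
    X . . . . .
    . X . . . .
    . X X . . .
    . X X . . .
    . . . . . .
    . . . . . .

Answer: [[0,3],[1,4],[1,5],[2,5],[1,6],[2,6]]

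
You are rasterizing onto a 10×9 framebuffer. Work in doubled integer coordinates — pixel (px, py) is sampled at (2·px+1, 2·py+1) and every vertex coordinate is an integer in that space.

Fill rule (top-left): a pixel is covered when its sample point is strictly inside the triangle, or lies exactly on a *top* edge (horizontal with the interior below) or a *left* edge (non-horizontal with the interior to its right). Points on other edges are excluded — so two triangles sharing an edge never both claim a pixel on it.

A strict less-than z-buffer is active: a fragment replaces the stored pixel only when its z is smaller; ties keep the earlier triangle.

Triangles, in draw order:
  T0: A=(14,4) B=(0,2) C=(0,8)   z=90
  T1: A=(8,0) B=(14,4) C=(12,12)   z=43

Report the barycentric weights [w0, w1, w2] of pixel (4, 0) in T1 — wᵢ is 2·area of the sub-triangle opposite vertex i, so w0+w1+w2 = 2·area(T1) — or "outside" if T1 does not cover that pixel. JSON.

T0:
  2·area = 84  (B↔C swapped to make it positive)
  edge (14, 4)→(0, 8): d=(-14,4) right/bottom  bias=-1
  edge (0, 8)→(0, 2): d=(0,-6) top-left  bias=+0
  edge (0, 2)→(14, 4): d=(14,2) right/bottom  bias=-1
    (0,1)@(1, 3): e=[66,6,12] → █
    (1,1)@(3, 3): e=[58,18,8] → █
    (2,1)@(5, 3): e=[50,30,4] → █
    (3,1)@(7, 3): e=[42,42,0] → ·  [on edge]
    (0,2)@(1, 5): e=[38,6,40] → █
    (3,2)@(7, 5): e=[14,42,28] → █
    (4,2)@(9, 5): e=[6,54,24] → █
    (5,2)@(11, 5): e=[-2,66,20] → ·
    (0,3)@(1, 7): e=[10,6,68] → █
    (2,3)@(5, 7): e=[-6,30,60] → ·
    (3,3)@(7, 7): e=[-14,42,56] → ·
    (4,3)@(9, 7): e=[-22,54,52] → ·
  covered (10 px):
    · · · · · · · · · ·
    █ █ █ · · · · · · ·
    █ █ █ █ █ · · · · ·
    █ █ · · · · · · · ·
    · · · · · · · · · ·
    · · · · · · · · · ·
    · · · · · · · · · ·
    · · · · · · · · · ·
    · · · · · · · · · ·
T1:
  2·area = 56
  edge (8, 0)→(14, 4): d=(6,4) right/bottom  bias=-1
  edge (14, 4)→(12, 12): d=(-2,8) right/bottom  bias=-1
  edge (12, 12)→(8, 0): d=(-4,-12) top-left  bias=+0
    (4,0)@(9, 1): e=[2,46,8] → █
    (5,0)@(11, 1): e=[-6,30,32] → ·
    (4,1)@(9, 3): e=[14,42,0] → █  [on edge]
    (5,1)@(11, 3): e=[6,26,24] → █
    (6,1)@(13, 3): e=[-2,10,48] → ·
    (4,2)@(9, 5): e=[26,38,-8] → ·
    (5,2)@(11, 5): e=[18,22,16] → █
    (6,2)@(13, 5): e=[10,6,40] → █
    (7,2)@(15, 5): e=[2,-10,64] → ·
    (5,3)@(11, 7): e=[30,18,8] → █
    (7,3)@(15, 7): e=[14,-14,56] → ·
    (5,4)@(11, 9): e=[42,14,0] → █  [on edge]
    (6,7)@(13, 15): e=[70,-14,0] → ·  [on edge]
  covered (8 px):
    · · · · █ · · · · ·
    · · · · █ █ · · · ·
    · · · · · █ █ · · ·
    · · · · · █ █ · · ·
    · · · · · █ · · · ·
    · · · · · · · · · ·
    · · · · · · · · · ·
    · · · · · · · · · ·
    · · · · · · · · · ·

Result: [46,8,2]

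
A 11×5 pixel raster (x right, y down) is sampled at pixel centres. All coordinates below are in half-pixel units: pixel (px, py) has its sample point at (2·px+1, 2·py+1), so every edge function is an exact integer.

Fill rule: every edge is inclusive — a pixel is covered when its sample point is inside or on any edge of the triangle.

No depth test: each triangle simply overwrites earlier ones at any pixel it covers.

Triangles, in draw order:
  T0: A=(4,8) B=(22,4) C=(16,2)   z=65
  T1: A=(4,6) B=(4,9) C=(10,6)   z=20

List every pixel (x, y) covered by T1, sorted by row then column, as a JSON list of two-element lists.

T0:
  2·area = 60  (B↔C swapped to make it positive)
  edge (4, 8)→(16, 2): d=(12,-6) inclusive
  edge (16, 2)→(22, 4): d=(6,2) inclusive
  edge (22, 4)→(4, 8): d=(-18,4) inclusive
    (6,0)@(13, 1): e=[-30,0,90] → ·  [on edge]
    (7,1)@(15, 3): e=[6,8,46] → #
    (8,1)@(17, 3): e=[18,4,38] → #
    (9,1)@(19, 3): e=[30,0,30] → #  [on edge]
    (10,1)@(21, 3): e=[42,-4,22] → ·
    (5,2)@(11, 5): e=[6,28,26] → #
    (6,2)@(13, 5): e=[18,24,18] → #
    (9,2)@(19, 5): e=[54,12,-6] → ·
    (3,3)@(7, 7): e=[6,48,6] → #
    (4,3)@(9, 7): e=[18,44,-2] → ·
    (5,3)@(11, 7): e=[30,40,-10] → ·
    (6,3)@(13, 7): e=[42,36,-18] → ·
  covered (8 px):
    · · · · · · · · · · ·
    · · · · · · · # # # ·
    · · · · · # # # # · ·
    · · · # · · · · · · ·
    · · · · · · · · · · ·
T1:
  2·area = 18  (B↔C swapped to make it positive)
  edge (4, 6)→(10, 6): d=(6,0) inclusive
  edge (10, 6)→(4, 9): d=(-6,3) inclusive
  edge (4, 9)→(4, 6): d=(0,-3) inclusive
    (2,3)@(5, 7): e=[6,9,3] → #
    (3,3)@(7, 7): e=[6,3,9] → #
    (4,3)@(9, 7): e=[6,-3,15] → ·
    (2,4)@(5, 9): e=[18,-3,3] → ·
    (3,4)@(7, 9): e=[18,-9,9] → ·
  covered (2 px):
    · · · · · · · · · · ·
    · · · · · · · · · · ·
    · · · · · · · · · · ·
    · · # # · · · · · · ·
    · · · · · · · · · · ·

Answer: [[2,3],[3,3]]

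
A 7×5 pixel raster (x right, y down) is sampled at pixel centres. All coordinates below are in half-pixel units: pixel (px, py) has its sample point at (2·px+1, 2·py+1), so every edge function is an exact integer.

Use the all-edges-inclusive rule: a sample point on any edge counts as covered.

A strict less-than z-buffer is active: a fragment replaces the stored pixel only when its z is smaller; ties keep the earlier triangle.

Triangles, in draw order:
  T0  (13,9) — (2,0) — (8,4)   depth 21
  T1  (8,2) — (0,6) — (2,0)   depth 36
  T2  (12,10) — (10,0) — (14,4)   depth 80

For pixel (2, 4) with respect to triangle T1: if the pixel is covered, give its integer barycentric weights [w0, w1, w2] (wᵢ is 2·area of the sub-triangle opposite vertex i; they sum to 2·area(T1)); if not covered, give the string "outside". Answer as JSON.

T0:
  2·area = 10
  edge (13, 9)→(2, 0): d=(-11,-9) inclusive
  edge (2, 0)→(8, 4): d=(6,4) inclusive
  edge (8, 4)→(13, 9): d=(5,5) inclusive
    (2,0)@(5, 1): e=[16,-6,0] → ·  [on edge]
    (3,1)@(7, 3): e=[12,-2,0] → ·  [on edge]
    (4,2)@(9, 5): e=[8,2,0] → #  [on edge]
    (5,2)@(11, 5): e=[26,-6,-10] → ·
    (4,3)@(9, 7): e=[-14,14,10] → ·
    (5,3)@(11, 7): e=[4,6,0] → #  [on edge]
    (6,3)@(13, 7): e=[22,-2,-10] → ·
    (5,4)@(11, 9): e=[-18,18,10] → ·
    (6,4)@(13, 9): e=[0,10,0] → #  [on edge]
  covered (3 px):
    · · · · · · ·
    · · · · · · ·
    · · · · # · ·
    · · · · · # ·
    · · · · · · #
T1:
  2·area = 40
  edge (8, 2)→(0, 6): d=(-8,4) inclusive
  edge (0, 6)→(2, 0): d=(2,-6) inclusive
  edge (2, 0)→(8, 2): d=(6,2) inclusive
    (1,0)@(3, 1): e=[28,8,4] → #
    (2,0)@(5, 1): e=[20,20,0] → #  [on edge]
    (3,0)@(7, 1): e=[12,32,-4] → ·
    (0,1)@(1, 3): e=[20,0,20] → #  [on edge]
    (3,1)@(7, 3): e=[-4,36,8] → ·
    (5,1)@(11, 3): e=[-20,60,0] → ·  [on edge]
    (0,2)@(1, 5): e=[4,4,32] → #
    (1,2)@(3, 5): e=[-4,16,28] → ·
    (2,2)@(5, 5): e=[-12,28,24] → ·
    (0,3)@(1, 7): e=[-12,8,44] → ·
  covered (6 px):
    · # # · · · ·
    # # # · · · ·
    # · · · · · ·
    · · · · · · ·
    · · · · · · ·
T2:
  2·area = 32
  edge (12, 10)→(10, 0): d=(-2,-10) inclusive
  edge (10, 0)→(14, 4): d=(4,4) inclusive
  edge (14, 4)→(12, 10): d=(-2,6) inclusive
    (5,0)@(11, 1): e=[8,0,24] → #  [on edge]
    (6,0)@(13, 1): e=[28,-8,12] → ·
    (5,1)@(11, 3): e=[4,8,20] → #
    (6,1)@(13, 3): e=[24,0,8] → #  [on edge]
    (5,2)@(11, 5): e=[0,16,16] → #  [on edge]
    (5,3)@(11, 7): e=[-4,24,12] → ·
    (6,3)@(13, 7): e=[16,16,0] → #  [on edge]
    (6,4)@(13, 9): e=[12,24,-4] → ·
  covered (6 px):
    · · · · · # ·
    · · · · · # #
    · · · · · # #
    · · · · · · #
    · · · · · · ·

Final: "outside"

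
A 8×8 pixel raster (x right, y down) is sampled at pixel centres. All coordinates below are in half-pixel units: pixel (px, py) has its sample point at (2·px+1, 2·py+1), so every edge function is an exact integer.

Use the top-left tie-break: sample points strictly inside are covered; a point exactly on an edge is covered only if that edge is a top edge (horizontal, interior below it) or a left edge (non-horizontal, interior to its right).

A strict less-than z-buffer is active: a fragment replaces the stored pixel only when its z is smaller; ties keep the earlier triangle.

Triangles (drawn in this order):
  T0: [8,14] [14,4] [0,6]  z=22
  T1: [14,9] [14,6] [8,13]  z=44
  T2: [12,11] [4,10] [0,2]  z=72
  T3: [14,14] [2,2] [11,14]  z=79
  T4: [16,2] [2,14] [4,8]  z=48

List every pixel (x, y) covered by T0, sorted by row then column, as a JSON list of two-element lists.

T0:
  2·area = 128  (B↔C swapped to make it positive)
  edge (8, 14)→(0, 6): d=(-8,-8) top-left  bias=+0
  edge (0, 6)→(14, 4): d=(14,-2) top-left  bias=+0
  edge (14, 4)→(8, 14): d=(-6,10) right/bottom  bias=-1
    (3,2)@(7, 5): e=[64,0,64] → X  [on edge]
    (4,2)@(9, 5): e=[80,4,44] → X
    (5,2)@(11, 5): e=[96,8,24] → X
    (6,2)@(13, 5): e=[112,12,4] → X
    (7,2)@(15, 5): e=[128,16,-16] → .
    (0,3)@(1, 7): e=[0,16,112] → X  [on edge]
    (1,3)@(3, 7): e=[16,20,92] → X
    (2,3)@(5, 7): e=[32,24,72] → X
    (6,3)@(13, 7): e=[96,40,-8] → .
    (0,4)@(1, 9): e=[-16,44,100] → .
    (1,4)@(3, 9): e=[0,48,80] → X  [on edge]
    (5,4)@(11, 9): e=[64,64,0] → .  [on edge]
    (2,5)@(5, 11): e=[0,80,48] → X  [on edge]
    (3,6)@(7, 13): e=[0,112,16] → X  [on edge]
    (4,7)@(9, 15): e=[0,144,-16] → .  [on edge]
  covered (18 px):
    . . . . . . . .
    . . . . . . . .
    . . . X X X X .
    X X X X X X . .
    . X X X X . . .
    . . X X X . . .
    . . . X . . . .
    . . . . . . . .
T1:
  2·area = 18  (B↔C swapped to make it positive)
  edge (14, 9)→(8, 13): d=(-6,4) right/bottom  bias=-1
  edge (8, 13)→(14, 6): d=(6,-7) top-left  bias=+0
  edge (14, 6)→(14, 9): d=(0,3) right/bottom  bias=-1
    (6,4)@(13, 9): e=[4,11,3] → X
    (7,4)@(15, 9): e=[-4,25,-3] → .
    (5,5)@(11, 11): e=[0,9,9] → .  [on edge]
    (6,5)@(13, 11): e=[-8,23,3] → .
    (2,7)@(5, 15): e=[0,-9,27] → .  [on edge]
  covered (1 px):
    . . . . . . . .
    . . . . . . . .
    . . . . . . . .
    . . . . . . . .
    . . . . . . X .
    . . . . . . . .
    . . . . . . . .
    . . . . . . . .
T2:
  2·area = 60
  edge (12, 11)→(4, 10): d=(-8,-1) top-left  bias=+0
  edge (4, 10)→(0, 2): d=(-4,-8) top-left  bias=+0
  edge (0, 2)→(12, 11): d=(12,9) right/bottom  bias=-1
    (0,1)@(1, 3): e=[53,4,3] → X
    (1,1)@(3, 3): e=[55,20,-15] → .
    (0,2)@(1, 5): e=[37,-4,27] → .
    (1,2)@(3, 5): e=[39,12,9] → X
    (2,2)@(5, 5): e=[41,28,-9] → .
    (1,3)@(3, 7): e=[23,4,33] → X
    (2,3)@(5, 7): e=[25,20,15] → X
    (3,3)@(7, 7): e=[27,36,-3] → .
    (1,4)@(3, 9): e=[7,-4,57] → .
    (2,4)@(5, 9): e=[9,12,39] → X
    (3,4)@(7, 9): e=[11,28,21] → X
    (4,4)@(9, 9): e=[13,44,3] → X
  covered (7 px):
    . . . . . . . .
    X . . . . . . .
    . X . . . . . .
    . X X . . . . .
    . . X X X . . .
    . . . . . . . .
    . . . . . . . .
    . . . . . . . .
T3:
  2·area = 36  (B↔C swapped to make it positive)
  edge (14, 14)→(11, 14): d=(-3,0) right/bottom  bias=-1
  edge (11, 14)→(2, 2): d=(-9,-12) top-left  bias=+0
  edge (2, 2)→(14, 14): d=(12,12) right/bottom  bias=-1
    (0,0)@(1, 1): e=[39,-3,0] → .  [on edge]
    (1,1)@(3, 3): e=[33,3,0] → .  [on edge]
    (2,2)@(5, 5): e=[27,9,0] → .  [on edge]
    (3,3)@(7, 7): e=[21,15,0] → .  [on edge]
    (4,4)@(9, 9): e=[15,21,0] → .  [on edge]
    (4,5)@(9, 11): e=[9,3,24] → X
    (5,5)@(11, 11): e=[9,27,0] → .  [on edge]
    (4,6)@(9, 13): e=[3,-15,48] → .
    (5,6)@(11, 13): e=[3,9,24] → X
    (6,6)@(13, 13): e=[3,33,0] → .  [on edge]
    (5,7)@(11, 15): e=[-3,-9,48] → .
    (7,7)@(15, 15): e=[-3,39,0] → .  [on edge]
  covered (2 px):
    . . . . . . . .
    . . . . . . . .
    . . . . . . . .
    . . . . . . . .
    . . . . . . . .
    . . . . X . . .
    . . . . . X . .
    . . . . . . . .
T4:
  2·area = 60
  edge (16, 2)→(2, 14): d=(-14,12) right/bottom  bias=-1
  edge (2, 14)→(4, 8): d=(2,-6) top-left  bias=+0
  edge (4, 8)→(16, 2): d=(12,-6) top-left  bias=+0
    (2,2)@(5, 5): e=[90,0,-30] → .  [on edge]
    (5,2)@(11, 5): e=[18,36,6] → X
    (6,2)@(13, 5): e=[-6,48,18] → .
    (3,3)@(7, 7): e=[38,16,6] → X
    (4,3)@(9, 7): e=[14,28,18] → X
    (5,3)@(11, 7): e=[-10,40,30] → .
    (2,4)@(5, 9): e=[34,8,18] → X
    (4,4)@(9, 9): e=[-14,32,42] → .
    (1,5)@(3, 11): e=[30,0,30] → X  [on edge]
    (3,5)@(7, 11): e=[-18,24,54] → .
    (1,6)@(3, 13): e=[2,4,54] → X
    (2,6)@(5, 13): e=[-22,16,66] → .
  covered (8 px):
    . . . . . . . .
    . . . . . . . .
    . . . . . X . .
    . . . X X . . .
    . . X X . . . .
    . X X . . . . .
    . X . . . . . .
    . . . . . . . .

Final: [[3,2],[4,2],[5,2],[6,2],[0,3],[1,3],[2,3],[3,3],[4,3],[5,3],[1,4],[2,4],[3,4],[4,4],[2,5],[3,5],[4,5],[3,6]]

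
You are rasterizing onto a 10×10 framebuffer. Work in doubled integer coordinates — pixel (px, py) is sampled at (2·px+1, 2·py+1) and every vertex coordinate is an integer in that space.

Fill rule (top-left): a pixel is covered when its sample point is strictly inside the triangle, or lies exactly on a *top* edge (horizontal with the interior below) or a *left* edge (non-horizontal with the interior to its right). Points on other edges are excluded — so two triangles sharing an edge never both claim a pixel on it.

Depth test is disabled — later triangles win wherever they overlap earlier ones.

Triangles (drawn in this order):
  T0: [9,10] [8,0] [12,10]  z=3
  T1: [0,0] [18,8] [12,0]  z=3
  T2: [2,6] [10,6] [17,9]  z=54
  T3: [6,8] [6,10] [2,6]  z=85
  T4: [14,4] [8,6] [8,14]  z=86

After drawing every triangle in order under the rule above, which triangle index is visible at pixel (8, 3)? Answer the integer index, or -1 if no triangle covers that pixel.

T0:
  2·area = 30
  edge (9, 10)→(8, 0): d=(-1,-10) top-left  bias=+0
  edge (8, 0)→(12, 10): d=(4,10) right/bottom  bias=-1
  edge (12, 10)→(9, 10): d=(-3,0) right/bottom  bias=-1
    (4,1)@(9, 3): e=[7,2,21] → █
    (5,1)@(11, 3): e=[27,-18,21] → ·
    (4,2)@(9, 5): e=[5,10,15] → █
    (5,2)@(11, 5): e=[25,-10,15] → ·
    (4,3)@(9, 7): e=[3,18,9] → █
    (5,3)@(11, 7): e=[23,-2,9] → ·
    (4,4)@(9, 9): e=[1,26,3] → █
    (5,4)@(11, 9): e=[21,6,3] → █
    (6,4)@(13, 9): e=[41,-14,3] → ·
    (4,5)@(9, 11): e=[-1,34,-3] → ·
    (5,5)@(11, 11): e=[19,14,-3] → ·
  covered (5 px):
    · · · · · · · · · ·
    · · · · █ · · · · ·
    · · · · █ · · · · ·
    · · · · █ · · · · ·
    · · · · █ █ · · · ·
    · · · · · · · · · ·
    · · · · · · · · · ·
    · · · · · · · · · ·
    · · · · · · · · · ·
    · · · · · · · · · ·
T1:
  2·area = 96  (B↔C swapped to make it positive)
  edge (0, 0)→(12, 0): d=(12,0) top-left  bias=+0
  edge (12, 0)→(18, 8): d=(6,8) right/bottom  bias=-1
  edge (18, 8)→(0, 0): d=(-18,-8) top-left  bias=+0
    (1,0)@(3, 1): e=[12,78,6] → █
    (2,0)@(5, 1): e=[12,62,22] → █
    (3,0)@(7, 1): e=[12,46,38] → █
    (4,0)@(9, 1): e=[12,30,54] → █
    (5,0)@(11, 1): e=[12,14,70] → █
    (6,0)@(13, 1): e=[12,-2,86] → ·
    (1,1)@(3, 3): e=[36,90,-30] → ·
    (2,1)@(5, 3): e=[36,74,-14] → ·
    (3,1)@(7, 3): e=[36,58,2] → █
    (6,1)@(13, 3): e=[36,10,50] → █
    (7,1)@(15, 3): e=[36,-6,66] → ·
    (3,2)@(7, 5): e=[60,70,-34] → ·
  covered (12 px):
    · █ █ █ █ █ · · · ·
    · · · █ █ █ █ · · ·
    · · · · · · █ █ · ·
    · · · · · · · · █ ·
    · · · · · · · · · ·
    · · · · · · · · · ·
    · · · · · · · · · ·
    · · · · · · · · · ·
    · · · · · · · · · ·
    · · · · · · · · · ·
T2:
  2·area = 24
  edge (2, 6)→(10, 6): d=(8,0) top-left  bias=+0
  edge (10, 6)→(17, 9): d=(7,3) right/bottom  bias=-1
  edge (17, 9)→(2, 6): d=(-15,-3) top-left  bias=+0
    (1,1)@(3, 3): e=[-24,0,48] → ·  [on edge]
    (3,3)@(7, 7): e=[8,16,0] → █  [on edge]
    (4,3)@(9, 7): e=[8,10,6] → █
    (5,3)@(11, 7): e=[8,4,12] → █
    (6,3)@(13, 7): e=[8,-2,18] → ·
    (3,4)@(7, 9): e=[24,30,-30] → ·
    (4,4)@(9, 9): e=[24,24,-24] → ·
    (5,4)@(11, 9): e=[24,18,-18] → ·
    (8,4)@(17, 9): e=[24,0,0] → ·  [on edge]
  covered (3 px):
    · · · · · · · · · ·
    · · · · · · · · · ·
    · · · · · · · · · ·
    · · · █ █ █ · · · ·
    · · · · · · · · · ·
    · · · · · · · · · ·
    · · · · · · · · · ·
    · · · · · · · · · ·
    · · · · · · · · · ·
    · · · · · · · · · ·
T3:
  2·area = 8
  edge (6, 8)→(6, 10): d=(0,2) right/bottom  bias=-1
  edge (6, 10)→(2, 6): d=(-4,-4) top-left  bias=+0
  edge (2, 6)→(6, 8): d=(4,2) right/bottom  bias=-1
    (0,2)@(1, 5): e=[10,0,-2] → ·  [on edge]
    (1,3)@(3, 7): e=[6,0,2] → █  [on edge]
    (2,3)@(5, 7): e=[2,8,-2] → ·
    (1,4)@(3, 9): e=[6,-8,10] → ·
    (2,4)@(5, 9): e=[2,0,6] → █  [on edge]
    (3,4)@(7, 9): e=[-2,8,2] → ·
    (2,5)@(5, 11): e=[2,-8,14] → ·
    (3,5)@(7, 11): e=[-2,0,10] → ·  [on edge]
    (4,6)@(9, 13): e=[-6,0,14] → ·  [on edge]
    (5,7)@(11, 15): e=[-10,0,18] → ·  [on edge]
    (6,8)@(13, 17): e=[-14,0,22] → ·  [on edge]
    (7,9)@(15, 19): e=[-18,0,26] → ·  [on edge]
  covered (2 px):
    · · · · · · · · · ·
    · · · · · · · · · ·
    · · · · · · · · · ·
    · █ · · · · · · · ·
    · · █ · · · · · · ·
    · · · · · · · · · ·
    · · · · · · · · · ·
    · · · · · · · · · ·
    · · · · · · · · · ·
    · · · · · · · · · ·
T4:
  2·area = 48  (B↔C swapped to make it positive)
  edge (14, 4)→(8, 14): d=(-6,10) right/bottom  bias=-1
  edge (8, 14)→(8, 6): d=(0,-8) top-left  bias=+0
  edge (8, 6)→(14, 4): d=(6,-2) top-left  bias=+0
    (8,1)@(17, 3): e=[-24,72,0] → ·  [on edge]
    (5,2)@(11, 5): e=[24,24,0] → █  [on edge]
    (6,2)@(13, 5): e=[4,40,4] → █
    (7,2)@(15, 5): e=[-16,56,8] → ·
    (2,3)@(5, 7): e=[72,-24,0] → ·  [on edge]
    (4,3)@(9, 7): e=[32,8,8] → █
    (6,3)@(13, 7): e=[-8,40,16] → ·
    (4,4)@(9, 9): e=[20,8,20] → █
    (5,4)@(11, 9): e=[0,24,24] → ·  [on edge]
    (4,5)@(9, 11): e=[8,8,32] → █
    (5,5)@(11, 11): e=[-12,24,36] → ·
    (4,6)@(9, 13): e=[-4,8,44] → ·
    (2,9)@(5, 19): e=[0,-24,72] → ·  [on edge]
  covered (6 px):
    · · · · · · · · · ·
    · · · · · · · · · ·
    · · · · · █ █ · · ·
    · · · · █ █ · · · ·
    · · · · █ · · · · ·
    · · · · █ · · · · ·
    · · · · · · · · · ·
    · · · · · · · · · ·
    · · · · · · · · · ·
    · · · · · · · · · ·

Z-buffer (winner per pixel, '.' = empty):
  . 1 1 1 1 1 . . . .
  . . . 1 1 1 1 . . .
  . . . . 0 4 4 1 . .
  . 3 . 2 4 4 . . 1 .
  . . 3 . 4 0 . . . .
  . . . . 4 . . . . .
  . . . . . . . . . .
  . . . . . . . . . .
  . . . . . . . . . .
  . . . . . . . . . .

Final: 1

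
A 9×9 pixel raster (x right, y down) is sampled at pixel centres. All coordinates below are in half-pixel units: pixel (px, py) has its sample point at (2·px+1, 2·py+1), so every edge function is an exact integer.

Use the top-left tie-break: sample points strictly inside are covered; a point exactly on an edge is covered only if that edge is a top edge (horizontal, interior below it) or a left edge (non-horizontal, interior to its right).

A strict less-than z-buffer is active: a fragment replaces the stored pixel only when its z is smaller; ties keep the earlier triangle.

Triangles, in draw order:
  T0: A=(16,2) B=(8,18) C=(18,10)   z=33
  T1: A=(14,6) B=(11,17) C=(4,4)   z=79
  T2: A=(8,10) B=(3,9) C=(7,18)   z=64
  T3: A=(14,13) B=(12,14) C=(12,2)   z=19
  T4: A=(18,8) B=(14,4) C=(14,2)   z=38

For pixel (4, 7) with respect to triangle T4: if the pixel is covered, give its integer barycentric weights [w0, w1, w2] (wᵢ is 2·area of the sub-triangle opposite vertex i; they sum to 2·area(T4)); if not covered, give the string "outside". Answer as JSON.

T0:
  2·area = 96  (B↔C swapped to make it positive)
  edge (16, 2)→(18, 10): d=(2,8) right/bottom  bias=-1
  edge (18, 10)→(8, 18): d=(-10,8) right/bottom  bias=-1
  edge (8, 18)→(16, 2): d=(8,-16) top-left  bias=+0
    (7,2)@(15, 5): e=[14,74,8] → X
    (8,2)@(17, 5): e=[-2,58,40] → .
    (7,3)@(15, 7): e=[18,54,24] → X
    (8,3)@(17, 7): e=[2,38,56] → X
    (6,4)@(13, 9): e=[38,50,8] → X
    (6,5)@(13, 11): e=[42,30,24] → X
    (8,5)@(17, 11): e=[10,-2,88] → .
    (5,6)@(11, 13): e=[62,26,8] → X
    (7,6)@(15, 13): e=[30,-6,72] → .
    (5,7)@(11, 15): e=[66,6,24] → X
    (6,7)@(13, 15): e=[50,-10,56] → .
    (4,8)@(9, 17): e=[86,2,8] → X
  covered (12 px):
    . . . . . . . . .
    . . . . . . . . .
    . . . . . . . X .
    . . . . . . . X X
    . . . . . . X X X
    . . . . . . X X .
    . . . . . X X . .
    . . . . . X . . .
    . . . . X . . . .
T1:
  2·area = 116
  edge (14, 6)→(11, 17): d=(-3,11) right/bottom  bias=-1
  edge (11, 17)→(4, 4): d=(-7,-13) top-left  bias=+0
  edge (4, 4)→(14, 6): d=(10,2) right/bottom  bias=-1
    (2,2)@(5, 5): e=[102,6,8] → X
    (3,2)@(7, 5): e=[80,32,4] → X
    (4,2)@(9, 5): e=[58,58,0] → .  [on edge]
    (2,3)@(5, 7): e=[96,-8,28] → .
    (3,3)@(7, 7): e=[74,18,24] → X
    (4,3)@(9, 7): e=[52,44,20] → X
    (5,3)@(11, 7): e=[30,70,16] → X
    (6,3)@(13, 7): e=[8,96,12] → X
    (7,3)@(15, 7): e=[-14,122,8] → .
    (3,4)@(7, 9): e=[68,4,44] → X
    (7,4)@(15, 9): e=[-20,108,28] → .
    (3,5)@(7, 11): e=[62,-10,64] → .
    (5,8)@(11, 17): e=[0,0,116] → .  [on edge]
  covered (15 px):
    . . . . . . . . .
    . . . . . . . . .
    . . X X . . . . .
    . . . X X X X . .
    . . . X X X X . .
    . . . . X X . . .
    . . . . X X . . .
    . . . . . X . . .
    . . . . . . . . .
T2:
  2·area = 41  (B↔C swapped to make it positive)
  edge (8, 10)→(7, 18): d=(-1,8) right/bottom  bias=-1
  edge (7, 18)→(3, 9): d=(-4,-9) top-left  bias=+0
  edge (3, 9)→(8, 10): d=(5,1) right/bottom  bias=-1
    (1,4)@(3, 9): e=[41,0,0] → .  [on edge]
    (2,5)@(5, 11): e=[23,10,8] → X
    (3,5)@(7, 11): e=[7,28,6] → X
    (4,5)@(9, 11): e=[-9,46,4] → .
    (6,5)@(13, 11): e=[-41,82,0] → .  [on edge]
    (2,6)@(5, 13): e=[21,2,18] → X
    (4,6)@(9, 13): e=[-11,38,14] → .
    (2,7)@(5, 15): e=[19,-6,28] → .
    (3,7)@(7, 15): e=[3,12,26] → X
    (4,7)@(9, 15): e=[-13,30,24] → .
    (3,8)@(7, 17): e=[1,4,36] → X
    (4,8)@(9, 17): e=[-15,22,34] → .
  covered (6 px):
    . . . . . . . . .
    . . . . . . . . .
    . . . . . . . . .
    . . . . . . . . .
    . . . . . . . . .
    . . X X . . . . .
    . . X X . . . . .
    . . . X . . . . .
    . . . X . . . . .
T3:
  2·area = 24
  edge (14, 13)→(12, 14): d=(-2,1) right/bottom  bias=-1
  edge (12, 14)→(12, 2): d=(0,-12) top-left  bias=+0
  edge (12, 2)→(14, 13): d=(2,11) right/bottom  bias=-1
    (6,4)@(13, 9): e=[9,12,3] → X
    (7,4)@(15, 9): e=[7,36,-19] → .
    (6,5)@(13, 11): e=[5,12,7] → X
    (7,5)@(15, 11): e=[3,36,-15] → .
    (6,6)@(13, 13): e=[1,12,11] → X
    (7,6)@(15, 13): e=[-1,36,-11] → .
    (6,7)@(13, 15): e=[-3,12,15] → .
  covered (3 px):
    . . . . . . . . .
    . . . . . . . . .
    . . . . . . . . .
    . . . . . . . . .
    . . . . . . X . .
    . . . . . . X . .
    . . . . . . X . .
    . . . . . . . . .
    . . . . . . . . .
T4:
  2·area = 8
  edge (18, 8)→(14, 4): d=(-4,-4) top-left  bias=+0
  edge (14, 4)→(14, 2): d=(0,-2) top-left  bias=+0
  edge (14, 2)→(18, 8): d=(4,6) right/bottom  bias=-1
    (5,0)@(11, 1): e=[0,-6,14] → .  [on edge]
    (6,1)@(13, 3): e=[0,-2,10] → .  [on edge]
    (7,2)@(15, 5): e=[0,2,6] → X  [on edge]
    (8,2)@(17, 5): e=[8,6,-6] → .
    (7,3)@(15, 7): e=[-8,2,14] → .
    (8,3)@(17, 7): e=[0,6,2] → X  [on edge]
    (8,4)@(17, 9): e=[-8,6,10] → .
  covered (2 px):
    . . . . . . . . .
    . . . . . . . . .
    . . . . . . . X .
    . . . . . . . . X
    . . . . . . . . .
    . . . . . . . . .
    . . . . . . . . .
    . . . . . . . . .
    . . . . . . . . .

Answer: "outside"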